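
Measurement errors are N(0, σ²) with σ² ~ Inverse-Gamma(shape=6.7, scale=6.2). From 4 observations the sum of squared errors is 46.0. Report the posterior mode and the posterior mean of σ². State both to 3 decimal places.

MAP = 3.010, posterior mean = 3.792

Posterior: Inverse-Gamma(shape = 6.7+4/2 = 8.7, scale = 6.2+46.0/2 = 29.2).
Mode = β/(α+1) = 29.2/9.7 = 3.010.
Mean = β/(α−1) = 29.2/7.7 = 3.792.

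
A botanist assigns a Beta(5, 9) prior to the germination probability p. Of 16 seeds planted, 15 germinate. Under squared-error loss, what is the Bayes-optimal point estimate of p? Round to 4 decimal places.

0.6667

Posterior: Beta(5+15, 9+1) = Beta(20, 10).
Mode = (20−1)/(20+10−2) = 19/28 = 0.6786.
Mean = 20/(20+10) = 20/30 = 0.6667.
Squared-error loss ⇒ the optimal estimator is the posterior mean.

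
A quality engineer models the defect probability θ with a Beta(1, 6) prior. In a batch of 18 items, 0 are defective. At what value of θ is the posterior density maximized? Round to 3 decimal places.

Posterior: Beta(1+0, 6+18) = Beta(1, 24).
Since α = 1 ≤ 1 and β > 1, the Beta density is monotone decreasing on [0,1]; the mode is at 0.
Mean = 1/(1+24) = 0.040.
This is the posterior mode — the MAP estimate.

0.000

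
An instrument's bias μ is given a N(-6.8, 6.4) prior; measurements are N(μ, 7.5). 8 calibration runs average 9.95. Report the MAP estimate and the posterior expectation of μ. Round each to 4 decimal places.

MAP = 7.8099, posterior mean = 7.8099

Posterior for μ is Normal. Precision-weighted mean: (1/6.4·-6.8 + 8/7.5·9.95) / (1/6.4 + 8/7.5) = 7.8099.
A Normal posterior is symmetric, so mode = mean.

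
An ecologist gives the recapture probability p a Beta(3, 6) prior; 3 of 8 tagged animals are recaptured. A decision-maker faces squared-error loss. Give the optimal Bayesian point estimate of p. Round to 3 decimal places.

0.353

Posterior: Beta(3+3, 6+5) = Beta(6, 11).
Mode = (6−1)/(6+11−2) = 5/15 = 0.333.
Mean = 6/(6+11) = 6/17 = 0.353.
Squared-error loss ⇒ the optimal estimator is the posterior mean.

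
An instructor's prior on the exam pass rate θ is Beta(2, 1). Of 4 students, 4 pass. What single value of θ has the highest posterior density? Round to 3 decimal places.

1.000

Posterior: Beta(2+4, 1+0) = Beta(6, 1).
Since β = 1 ≤ 1 and α > 1, the Beta density is monotone increasing on [0,1]; the mode is at 1.
Mean = 6/(6+1) = 0.857.
This is the posterior mode — the MAP estimate.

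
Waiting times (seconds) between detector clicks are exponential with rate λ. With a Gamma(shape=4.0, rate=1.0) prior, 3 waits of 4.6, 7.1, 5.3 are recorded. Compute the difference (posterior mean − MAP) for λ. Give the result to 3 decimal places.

Σ times = 17.0. Posterior: Gamma(shape = 4.0+3 = 7.0, rate = 1.0+17.0 = 18.0).
Mode = (α−1)/β = 6.0/18.0 = 0.333.
Mean = α/β = 7.0/18.0 = 0.389.
Difference = 0.389 − 0.333 = 0.056.

0.056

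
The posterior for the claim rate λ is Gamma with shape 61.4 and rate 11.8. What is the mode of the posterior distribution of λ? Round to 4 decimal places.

Mode = (α−1)/β = 60.4/11.8 = 5.1186.
Mean = α/β = 61.4/11.8 = 5.2034.
This is the posterior mode — the MAP estimate.

5.1186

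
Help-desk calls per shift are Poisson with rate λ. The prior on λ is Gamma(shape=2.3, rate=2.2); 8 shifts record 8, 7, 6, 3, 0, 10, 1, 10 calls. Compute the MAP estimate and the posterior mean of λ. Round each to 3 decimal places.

λ_MAP = 4.539, E[λ|data] = 4.637

Σ counts = 45. Posterior: Gamma(shape = 2.3+45 = 47.3, rate = 2.2+8 = 10.2).
Mode = (α−1)/β = 46.3/10.2 = 4.539.
Mean = α/β = 47.3/10.2 = 4.637.
The mean is pulled above the mode by the posterior's right skew.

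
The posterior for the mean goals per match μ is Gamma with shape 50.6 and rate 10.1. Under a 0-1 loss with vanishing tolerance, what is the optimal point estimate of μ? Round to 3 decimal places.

4.911

Mode = (α−1)/β = 49.6/10.1 = 4.911.
Mean = α/β = 50.6/10.1 = 5.010.
This is the posterior mode — the MAP estimate.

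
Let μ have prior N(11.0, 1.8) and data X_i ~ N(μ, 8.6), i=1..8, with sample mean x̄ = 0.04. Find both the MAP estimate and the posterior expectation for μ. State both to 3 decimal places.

MAP = 4.138, posterior mean = 4.138

Posterior for μ is Normal. Precision-weighted mean: (1/1.8·11.0 + 8/8.6·0.04) / (1/1.8 + 8/8.6) = 4.138.
A Normal posterior is symmetric, so mode = mean.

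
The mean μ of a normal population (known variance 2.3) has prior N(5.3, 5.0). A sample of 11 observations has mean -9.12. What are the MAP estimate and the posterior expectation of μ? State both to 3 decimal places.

Posterior for μ is Normal. Precision-weighted mean: (1/5.0·5.3 + 11/2.3·-9.12) / (1/5.0 + 11/2.3) = -8.541.
A Normal posterior is symmetric, so mode = mean.

μ_MAP = -8.541, E[μ|data] = -8.541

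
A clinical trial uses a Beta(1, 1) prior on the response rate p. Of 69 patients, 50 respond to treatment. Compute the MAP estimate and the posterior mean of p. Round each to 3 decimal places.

MAP = 0.725; posterior mean = 0.718

Posterior: Beta(1+50, 1+19) = Beta(51, 20).
Mode = (51−1)/(51+20−2) = 50/69 = 0.725.
Mean = 51/(51+20) = 51/71 = 0.718.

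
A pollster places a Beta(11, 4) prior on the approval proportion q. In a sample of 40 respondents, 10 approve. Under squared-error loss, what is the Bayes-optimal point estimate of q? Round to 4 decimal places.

0.3818

Posterior: Beta(11+10, 4+30) = Beta(21, 34).
Mode = (21−1)/(21+34−2) = 20/53 = 0.3774.
Mean = 21/(21+34) = 21/55 = 0.3818.
Squared-error loss ⇒ the optimal estimator is the posterior mean.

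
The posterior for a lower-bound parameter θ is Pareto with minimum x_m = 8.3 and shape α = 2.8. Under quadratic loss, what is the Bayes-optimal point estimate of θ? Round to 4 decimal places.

The Pareto density is strictly decreasing on [x_m, ∞), so the mode is x_m = 8.3000.
Mean = α·x_m/(α−1) = 2.8·8.3/1.8 = 12.9111.
Quadratic loss ⇒ the optimal estimator is the posterior mean.

12.9111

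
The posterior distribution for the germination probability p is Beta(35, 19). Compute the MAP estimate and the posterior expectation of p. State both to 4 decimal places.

Mode = (35−1)/(35+19−2) = 34/52 = 0.6538.
Mean = 35/(35+19) = 35/54 = 0.6481.
The mean is pulled below the mode by the posterior's left skew.

p_MAP = 0.6538, E[p|data] = 0.6481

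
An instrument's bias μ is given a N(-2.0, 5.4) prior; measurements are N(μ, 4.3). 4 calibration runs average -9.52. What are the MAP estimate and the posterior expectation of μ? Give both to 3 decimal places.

MAP estimate = -8.272, posterior expectation = -8.272

Posterior for μ is Normal. Precision-weighted mean: (1/5.4·-2.0 + 4/4.3·-9.52) / (1/5.4 + 4/4.3) = -8.272.
A Normal posterior is symmetric, so mode = mean.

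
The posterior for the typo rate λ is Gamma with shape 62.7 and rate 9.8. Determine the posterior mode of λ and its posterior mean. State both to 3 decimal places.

MAP: 6.296. Posterior mean: 6.398.

Mode = (α−1)/β = 61.7/9.8 = 6.296.
Mean = α/β = 62.7/9.8 = 6.398.
Mean > mode: the posterior has a right tail.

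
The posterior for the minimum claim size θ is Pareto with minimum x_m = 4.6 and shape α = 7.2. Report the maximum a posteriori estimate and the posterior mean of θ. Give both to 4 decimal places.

The Pareto density is strictly decreasing on [x_m, ∞), so the mode is x_m = 4.6000.
Mean = α·x_m/(α−1) = 7.2·4.6/6.2 = 5.3419.

MAP = 4.6000, posterior mean = 5.3419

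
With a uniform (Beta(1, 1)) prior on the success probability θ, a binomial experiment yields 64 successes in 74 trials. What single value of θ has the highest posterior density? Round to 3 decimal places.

Posterior: Beta(1+64, 1+10) = Beta(65, 11).
Mode = (65−1)/(65+11−2) = 64/74 = 0.865.
With a flat prior the MAP equals the MLE, 64/74.
Mean = 65/(65+11) = 65/76 = 0.855.
This is the posterior mode — the MAP estimate.

0.865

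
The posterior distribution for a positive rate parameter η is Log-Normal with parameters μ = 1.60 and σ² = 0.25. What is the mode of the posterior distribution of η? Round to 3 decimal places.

Mode = exp(μ − σ²) = exp(1.35) = 3.857.
Mean = exp(μ + σ²/2) = exp(1.725) = 5.613.
This is the posterior mode — the MAP estimate.

3.857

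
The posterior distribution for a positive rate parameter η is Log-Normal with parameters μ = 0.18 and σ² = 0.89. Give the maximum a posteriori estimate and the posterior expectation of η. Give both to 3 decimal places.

Mode = exp(μ − σ²) = exp(-0.71) = 0.492.
Mean = exp(μ + σ²/2) = exp(0.625) = 1.868.
The mean is pulled above the mode by the posterior's right skew.

η_MAP = 0.492, E[η|data] = 1.868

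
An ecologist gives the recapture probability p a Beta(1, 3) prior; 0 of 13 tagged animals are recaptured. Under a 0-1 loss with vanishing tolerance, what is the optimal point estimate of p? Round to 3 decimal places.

Posterior: Beta(1+0, 3+13) = Beta(1, 16).
Since α = 1 ≤ 1 and β > 1, the Beta density is monotone decreasing on [0,1]; the mode is at 0.
Mean = 1/(1+16) = 0.059.
This is the posterior mode — the MAP estimate.

0.000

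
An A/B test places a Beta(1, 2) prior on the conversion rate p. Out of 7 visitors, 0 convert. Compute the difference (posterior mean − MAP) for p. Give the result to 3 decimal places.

0.100

Posterior: Beta(1+0, 2+7) = Beta(1, 9).
Since α = 1 ≤ 1 and β > 1, the Beta density is monotone decreasing on [0,1]; the mode is at 0.
Mean = 1/(1+9) = 0.100.
Difference = 0.100 − 0.000 = 0.100.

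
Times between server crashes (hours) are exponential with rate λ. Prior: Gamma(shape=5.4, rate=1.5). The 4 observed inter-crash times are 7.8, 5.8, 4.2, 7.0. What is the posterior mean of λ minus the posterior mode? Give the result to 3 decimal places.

Σ times = 24.8. Posterior: Gamma(shape = 5.4+4 = 9.4, rate = 1.5+24.8 = 26.3).
Mode = (α−1)/β = 8.4/26.3 = 0.319.
Mean = α/β = 9.4/26.3 = 0.357.
Difference = 0.357 − 0.319 = 0.038.

0.038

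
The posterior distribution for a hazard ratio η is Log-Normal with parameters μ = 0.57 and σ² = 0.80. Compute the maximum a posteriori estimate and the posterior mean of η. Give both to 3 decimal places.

Mode = exp(μ − σ²) = exp(-0.23) = 0.795.
Mean = exp(μ + σ²/2) = exp(0.970) = 2.638.

maximum a posteriori estimate = 0.795, posterior mean = 2.638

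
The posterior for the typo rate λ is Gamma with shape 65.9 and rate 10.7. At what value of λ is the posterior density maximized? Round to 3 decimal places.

6.065

Mode = (α−1)/β = 64.9/10.7 = 6.065.
Mean = α/β = 65.9/10.7 = 6.159.
This is the posterior mode — the MAP estimate.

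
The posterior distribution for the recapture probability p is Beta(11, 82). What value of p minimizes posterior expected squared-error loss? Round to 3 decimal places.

Mode = (11−1)/(11+82−2) = 10/91 = 0.110.
Mean = 11/(11+82) = 11/93 = 0.118.
Squared-error loss ⇒ the optimal estimator is the posterior mean.

0.118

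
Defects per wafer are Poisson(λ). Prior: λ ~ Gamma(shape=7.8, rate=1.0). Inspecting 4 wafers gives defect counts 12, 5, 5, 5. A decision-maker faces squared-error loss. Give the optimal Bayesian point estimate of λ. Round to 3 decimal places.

6.960

Σ counts = 27. Posterior: Gamma(shape = 7.8+27 = 34.8, rate = 1.0+4 = 5.0).
Mode = (α−1)/β = 33.8/5.0 = 6.760.
Mean = α/β = 34.8/5.0 = 6.960.
Squared-error loss ⇒ the optimal estimator is the posterior mean.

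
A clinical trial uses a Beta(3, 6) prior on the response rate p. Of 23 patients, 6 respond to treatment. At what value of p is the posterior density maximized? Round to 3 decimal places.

Posterior: Beta(3+6, 6+17) = Beta(9, 23).
Mode = (9−1)/(9+23−2) = 8/30 = 0.267.
Mean = 9/(9+23) = 9/32 = 0.281.
This is the posterior mode — the MAP estimate.

0.267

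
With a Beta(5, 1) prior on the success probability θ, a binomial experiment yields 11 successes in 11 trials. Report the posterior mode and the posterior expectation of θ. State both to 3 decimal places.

θ_MAP = 1.000, E[θ|data] = 0.941

Posterior: Beta(5+11, 1+0) = Beta(16, 1).
Since β = 1 ≤ 1 and α > 1, the Beta density is monotone increasing on [0,1]; the mode is at 1.
Mean = 16/(16+1) = 0.941.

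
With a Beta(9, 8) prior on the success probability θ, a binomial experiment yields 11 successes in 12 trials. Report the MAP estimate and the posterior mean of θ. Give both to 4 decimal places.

MAP estimate = 0.7037, posterior mean = 0.6897

Posterior: Beta(9+11, 8+1) = Beta(20, 9).
Mode = (20−1)/(20+9−2) = 19/27 = 0.7037.
Mean = 20/(20+9) = 20/29 = 0.6897.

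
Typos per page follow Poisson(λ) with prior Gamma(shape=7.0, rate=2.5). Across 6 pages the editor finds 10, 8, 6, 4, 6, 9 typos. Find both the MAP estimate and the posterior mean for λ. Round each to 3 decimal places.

MAP = 5.765, posterior mean = 5.882

Σ counts = 43. Posterior: Gamma(shape = 7.0+43 = 50.0, rate = 2.5+6 = 8.5).
Mode = (α−1)/β = 49.0/8.5 = 5.765.
Mean = α/β = 50.0/8.5 = 5.882.
The posterior is right-skewed, so the mean exceeds the mode.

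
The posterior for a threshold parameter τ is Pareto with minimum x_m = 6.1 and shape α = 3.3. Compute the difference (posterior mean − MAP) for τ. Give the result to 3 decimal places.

The Pareto density is strictly decreasing on [x_m, ∞), so the mode is x_m = 6.100.
Mean = α·x_m/(α−1) = 3.3·6.1/2.3 = 8.752.
Difference = 8.752 − 6.100 = 2.652.

2.652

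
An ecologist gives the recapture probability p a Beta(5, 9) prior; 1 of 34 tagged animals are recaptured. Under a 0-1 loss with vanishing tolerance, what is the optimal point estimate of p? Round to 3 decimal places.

0.109

Posterior: Beta(5+1, 9+33) = Beta(6, 42).
Mode = (6−1)/(6+42−2) = 5/46 = 0.109.
Mean = 6/(6+42) = 6/48 = 0.125.
This is the posterior mode — the MAP estimate.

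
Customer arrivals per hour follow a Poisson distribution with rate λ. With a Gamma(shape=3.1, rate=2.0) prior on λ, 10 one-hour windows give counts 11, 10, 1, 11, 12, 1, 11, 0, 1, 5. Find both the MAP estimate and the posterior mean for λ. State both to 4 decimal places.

MAP = 5.4250, posterior mean = 5.5083

Σ counts = 63. Posterior: Gamma(shape = 3.1+63 = 66.1, rate = 2.0+10 = 12.0).
Mode = (α−1)/β = 65.1/12.0 = 5.4250.
Mean = α/β = 66.1/12.0 = 5.5083.
Mean > mode: the posterior has a right tail.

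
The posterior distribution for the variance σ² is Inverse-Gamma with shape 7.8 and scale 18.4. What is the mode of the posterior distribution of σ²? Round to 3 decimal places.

Mode = β/(α+1) = 18.4/8.8 = 2.091.
Mean = β/(α−1) = 18.4/6.8 = 2.706.
This is the posterior mode — the MAP estimate.

2.091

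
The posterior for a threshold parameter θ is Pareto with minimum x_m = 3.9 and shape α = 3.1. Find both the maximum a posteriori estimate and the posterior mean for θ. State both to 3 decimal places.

The Pareto density is strictly decreasing on [x_m, ∞), so the mode is x_m = 3.900.
Mean = α·x_m/(α−1) = 3.1·3.9/2.1 = 5.757.
The mean is pulled above the mode by the posterior's right skew.

maximum a posteriori estimate = 3.900, posterior mean = 5.757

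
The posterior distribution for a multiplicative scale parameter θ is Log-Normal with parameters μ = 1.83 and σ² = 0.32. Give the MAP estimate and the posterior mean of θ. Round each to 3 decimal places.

MAP: 4.527. Posterior mean: 7.316.

Mode = exp(μ − σ²) = exp(1.51) = 4.527.
Mean = exp(μ + σ²/2) = exp(1.990) = 7.316.
The posterior is right-skewed, so the mean exceeds the mode.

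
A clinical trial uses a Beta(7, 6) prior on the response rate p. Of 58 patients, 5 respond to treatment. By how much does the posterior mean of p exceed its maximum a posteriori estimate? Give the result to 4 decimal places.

Posterior: Beta(7+5, 6+53) = Beta(12, 59).
Mode = (12−1)/(12+59−2) = 11/69 = 0.1594.
Mean = 12/(12+59) = 12/71 = 0.1690.
Difference = 0.1690 − 0.1594 = 0.0096.

0.0096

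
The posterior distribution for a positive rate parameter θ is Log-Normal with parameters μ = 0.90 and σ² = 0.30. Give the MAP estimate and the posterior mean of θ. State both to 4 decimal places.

Mode = exp(μ − σ²) = exp(0.60) = 1.8221.
Mean = exp(μ + σ²/2) = exp(1.050) = 2.8577.

θ_MAP = 1.8221, E[θ|data] = 2.8577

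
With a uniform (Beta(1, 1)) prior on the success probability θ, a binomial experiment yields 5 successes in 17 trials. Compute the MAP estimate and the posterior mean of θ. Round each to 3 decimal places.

MAP estimate = 0.294, posterior mean = 0.316

Posterior: Beta(1+5, 1+12) = Beta(6, 13).
Mode = (6−1)/(6+13−2) = 5/17 = 0.294.
Mean = 6/(6+13) = 6/19 = 0.316.
Right-skewed posterior ⇒ mode < mean.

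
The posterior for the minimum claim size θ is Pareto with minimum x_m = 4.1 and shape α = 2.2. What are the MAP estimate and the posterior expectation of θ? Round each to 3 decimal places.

The Pareto density is strictly decreasing on [x_m, ∞), so the mode is x_m = 4.100.
Mean = α·x_m/(α−1) = 2.2·4.1/1.2 = 7.517.

MAP: 4.100. Posterior mean: 7.517.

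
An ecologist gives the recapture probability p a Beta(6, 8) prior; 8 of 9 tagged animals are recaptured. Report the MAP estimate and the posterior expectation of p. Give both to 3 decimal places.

MAP estimate = 0.619, posterior expectation = 0.609

Posterior: Beta(6+8, 8+1) = Beta(14, 9).
Mode = (14−1)/(14+9−2) = 13/21 = 0.619.
Mean = 14/(14+9) = 14/23 = 0.609.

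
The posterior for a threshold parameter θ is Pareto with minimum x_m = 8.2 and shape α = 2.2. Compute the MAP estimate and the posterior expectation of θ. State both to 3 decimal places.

The Pareto density is strictly decreasing on [x_m, ∞), so the mode is x_m = 8.200.
Mean = α·x_m/(α−1) = 2.2·8.2/1.2 = 15.033.

MAP = 8.200, posterior mean = 15.033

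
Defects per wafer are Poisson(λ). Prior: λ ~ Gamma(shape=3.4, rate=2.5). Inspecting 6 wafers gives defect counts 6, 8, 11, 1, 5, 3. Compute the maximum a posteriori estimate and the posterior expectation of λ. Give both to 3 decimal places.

MAP: 4.282. Posterior mean: 4.400.

Σ counts = 34. Posterior: Gamma(shape = 3.4+34 = 37.4, rate = 2.5+6 = 8.5).
Mode = (α−1)/β = 36.4/8.5 = 4.282.
Mean = α/β = 37.4/8.5 = 4.400.
The mean is pulled above the mode by the posterior's right skew.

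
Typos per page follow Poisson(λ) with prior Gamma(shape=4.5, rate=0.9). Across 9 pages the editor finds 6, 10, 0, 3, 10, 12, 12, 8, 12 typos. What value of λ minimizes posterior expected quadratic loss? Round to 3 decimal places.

Σ counts = 73. Posterior: Gamma(shape = 4.5+73 = 77.5, rate = 0.9+9 = 9.9).
Mode = (α−1)/β = 76.5/9.9 = 7.727.
Mean = α/β = 77.5/9.9 = 7.828.
Quadratic loss ⇒ the optimal estimator is the posterior mean.

7.828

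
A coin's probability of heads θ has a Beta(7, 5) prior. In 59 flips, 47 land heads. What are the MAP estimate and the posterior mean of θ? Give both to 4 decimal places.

θ_MAP = 0.7681, E[θ|data] = 0.7606

Posterior: Beta(7+47, 5+12) = Beta(54, 17).
Mode = (54−1)/(54+17−2) = 53/69 = 0.7681.
Mean = 54/(54+17) = 54/71 = 0.7606.
Left-skewed posterior ⇒ mean < mode.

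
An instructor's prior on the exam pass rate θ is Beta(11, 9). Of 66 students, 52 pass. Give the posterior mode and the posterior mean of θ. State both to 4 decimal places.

Posterior: Beta(11+52, 9+14) = Beta(63, 23).
Mode = (63−1)/(63+23−2) = 62/84 = 0.7381.
Mean = 63/(63+23) = 63/86 = 0.7326.
The posterior is left-skewed, so the mode exceeds the mean.

θ_MAP = 0.7381, E[θ|data] = 0.7326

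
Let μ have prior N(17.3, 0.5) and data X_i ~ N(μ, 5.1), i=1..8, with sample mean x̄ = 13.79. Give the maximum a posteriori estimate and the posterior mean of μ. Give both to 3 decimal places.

Posterior for μ is Normal. Precision-weighted mean: (1/0.5·17.3 + 8/5.1·13.79) / (1/0.5 + 8/5.1) = 15.757.
A Normal posterior is symmetric, so mode = mean.

maximum a posteriori estimate = 15.757, posterior mean = 15.757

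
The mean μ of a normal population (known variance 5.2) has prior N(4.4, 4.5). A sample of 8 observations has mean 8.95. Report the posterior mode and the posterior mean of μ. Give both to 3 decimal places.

MAP = 8.376, posterior mean = 8.376

Posterior for μ is Normal. Precision-weighted mean: (1/4.5·4.4 + 8/5.2·8.95) / (1/4.5 + 8/5.2) = 8.376.
A Normal posterior is symmetric, so mode = mean.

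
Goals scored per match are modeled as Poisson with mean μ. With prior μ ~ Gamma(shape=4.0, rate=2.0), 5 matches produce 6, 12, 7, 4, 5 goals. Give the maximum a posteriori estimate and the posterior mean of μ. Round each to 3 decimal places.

MAP = 5.286, posterior mean = 5.429

Σ counts = 34. Posterior: Gamma(shape = 4.0+34 = 38.0, rate = 2.0+5 = 7.0).
Mode = (α−1)/β = 37.0/7.0 = 5.286.
Mean = α/β = 38.0/7.0 = 5.429.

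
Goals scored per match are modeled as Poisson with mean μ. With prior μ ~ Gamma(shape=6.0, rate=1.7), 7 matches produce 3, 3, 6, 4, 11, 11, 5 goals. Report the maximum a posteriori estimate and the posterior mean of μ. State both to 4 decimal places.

maximum a posteriori estimate = 5.5172, posterior mean = 5.6322

Σ counts = 43. Posterior: Gamma(shape = 6.0+43 = 49.0, rate = 1.7+7 = 8.7).
Mode = (α−1)/β = 48.0/8.7 = 5.5172.
Mean = α/β = 49.0/8.7 = 5.6322.
Right-skewed posterior ⇒ mode < mean.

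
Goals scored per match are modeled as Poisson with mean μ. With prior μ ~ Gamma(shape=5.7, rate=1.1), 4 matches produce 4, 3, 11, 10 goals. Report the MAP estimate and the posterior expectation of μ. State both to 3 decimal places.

Σ counts = 28. Posterior: Gamma(shape = 5.7+28 = 33.7, rate = 1.1+4 = 5.1).
Mode = (α−1)/β = 32.7/5.1 = 6.412.
Mean = α/β = 33.7/5.1 = 6.608.

MAP estimate = 6.412, posterior expectation = 6.608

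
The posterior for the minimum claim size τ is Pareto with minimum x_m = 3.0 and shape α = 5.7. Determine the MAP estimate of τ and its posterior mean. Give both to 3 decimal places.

The Pareto density is strictly decreasing on [x_m, ∞), so the mode is x_m = 3.000.
Mean = α·x_m/(α−1) = 5.7·3.0/4.7 = 3.638.

MAP = 3.000, posterior mean = 3.638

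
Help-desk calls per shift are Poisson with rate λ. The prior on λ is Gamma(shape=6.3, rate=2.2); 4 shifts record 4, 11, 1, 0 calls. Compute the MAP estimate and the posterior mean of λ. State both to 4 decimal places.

Σ counts = 16. Posterior: Gamma(shape = 6.3+16 = 22.3, rate = 2.2+4 = 6.2).
Mode = (α−1)/β = 21.3/6.2 = 3.4355.
Mean = α/β = 22.3/6.2 = 3.5968.
The mean is pulled above the mode by the posterior's right skew.

MAP = 3.4355; posterior mean = 3.5968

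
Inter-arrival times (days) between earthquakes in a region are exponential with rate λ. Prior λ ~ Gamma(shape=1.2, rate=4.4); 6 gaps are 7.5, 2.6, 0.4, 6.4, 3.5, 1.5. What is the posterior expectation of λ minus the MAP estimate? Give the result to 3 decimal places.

Σ times = 21.9. Posterior: Gamma(shape = 1.2+6 = 7.2, rate = 4.4+21.9 = 26.3).
Mode = (α−1)/β = 6.2/26.3 = 0.236.
Mean = α/β = 7.2/26.3 = 0.274.
Difference = 0.274 − 0.236 = 0.038.
The posterior is right-skewed, so the mean exceeds the mode.

0.038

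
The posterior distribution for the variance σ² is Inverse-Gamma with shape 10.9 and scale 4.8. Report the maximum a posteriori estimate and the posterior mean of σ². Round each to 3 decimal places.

MAP = 0.403; posterior mean = 0.485

Mode = β/(α+1) = 4.8/11.9 = 0.403.
Mean = β/(α−1) = 4.8/9.9 = 0.485.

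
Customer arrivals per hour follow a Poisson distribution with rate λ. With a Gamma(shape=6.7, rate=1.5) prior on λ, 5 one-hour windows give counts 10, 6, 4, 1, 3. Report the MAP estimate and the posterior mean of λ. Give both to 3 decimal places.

Σ counts = 24. Posterior: Gamma(shape = 6.7+24 = 30.7, rate = 1.5+5 = 6.5).
Mode = (α−1)/β = 29.7/6.5 = 4.569.
Mean = α/β = 30.7/6.5 = 4.723.
Right-skewed posterior ⇒ mode < mean.

λ_MAP = 4.569, E[λ|data] = 4.723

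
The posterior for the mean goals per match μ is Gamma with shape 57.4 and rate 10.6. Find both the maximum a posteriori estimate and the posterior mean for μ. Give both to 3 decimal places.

Mode = (α−1)/β = 56.4/10.6 = 5.321.
Mean = α/β = 57.4/10.6 = 5.415.
The posterior is right-skewed, so the mean exceeds the mode.

μ_MAP = 5.321, E[μ|data] = 5.415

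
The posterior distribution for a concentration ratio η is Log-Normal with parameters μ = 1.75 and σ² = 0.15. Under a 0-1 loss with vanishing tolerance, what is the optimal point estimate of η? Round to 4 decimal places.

4.9530

Mode = exp(μ − σ²) = exp(1.60) = 4.9530.
Mean = exp(μ + σ²/2) = exp(1.825) = 6.2028.
This is the posterior mode — the MAP estimate.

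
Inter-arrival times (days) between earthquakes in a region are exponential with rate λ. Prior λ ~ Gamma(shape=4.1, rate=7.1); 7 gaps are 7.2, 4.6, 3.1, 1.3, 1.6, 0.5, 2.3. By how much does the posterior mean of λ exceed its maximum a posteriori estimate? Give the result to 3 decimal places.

0.036

Σ times = 20.6. Posterior: Gamma(shape = 4.1+7 = 11.1, rate = 7.1+20.6 = 27.7).
Mode = (α−1)/β = 10.1/27.7 = 0.365.
Mean = α/β = 11.1/27.7 = 0.401.
Difference = 0.401 − 0.365 = 0.036.
Right-skewed posterior ⇒ mode < mean.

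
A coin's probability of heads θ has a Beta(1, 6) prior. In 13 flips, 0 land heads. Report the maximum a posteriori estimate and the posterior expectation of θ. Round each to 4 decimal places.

maximum a posteriori estimate = 0.0000, posterior expectation = 0.0500

Posterior: Beta(1+0, 6+13) = Beta(1, 19).
Since α = 1 ≤ 1 and β > 1, the Beta density is monotone decreasing on [0,1]; the mode is at 0.
Mean = 1/(1+19) = 0.0500.
The mean is pulled above the mode by the posterior's right skew.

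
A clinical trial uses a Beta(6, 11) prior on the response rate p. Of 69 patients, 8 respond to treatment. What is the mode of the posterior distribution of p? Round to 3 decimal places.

0.155

Posterior: Beta(6+8, 11+61) = Beta(14, 72).
Mode = (14−1)/(14+72−2) = 13/84 = 0.155.
Mean = 14/(14+72) = 14/86 = 0.163.
This is the posterior mode — the MAP estimate.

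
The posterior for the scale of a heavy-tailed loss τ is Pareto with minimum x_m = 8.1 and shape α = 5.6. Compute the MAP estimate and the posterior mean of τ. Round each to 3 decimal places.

MAP = 8.100; posterior mean = 9.861

The Pareto density is strictly decreasing on [x_m, ∞), so the mode is x_m = 8.100.
Mean = α·x_m/(α−1) = 5.6·8.1/4.6 = 9.861.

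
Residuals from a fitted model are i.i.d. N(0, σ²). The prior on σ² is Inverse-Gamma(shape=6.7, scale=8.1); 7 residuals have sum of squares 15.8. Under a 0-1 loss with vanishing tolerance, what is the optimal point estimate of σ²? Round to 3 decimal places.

1.429

Posterior: Inverse-Gamma(shape = 6.7+7/2 = 10.2, scale = 8.1+15.8/2 = 16.0).
Mode = β/(α+1) = 16.0/11.2 = 1.429.
Mean = β/(α−1) = 16.0/9.2 = 1.739.
This is the posterior mode — the MAP estimate.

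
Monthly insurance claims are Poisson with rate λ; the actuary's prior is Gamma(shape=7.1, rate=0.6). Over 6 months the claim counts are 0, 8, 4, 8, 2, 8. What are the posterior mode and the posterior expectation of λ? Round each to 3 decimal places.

λ_MAP = 5.470, E[λ|data] = 5.621

Σ counts = 30. Posterior: Gamma(shape = 7.1+30 = 37.1, rate = 0.6+6 = 6.6).
Mode = (α−1)/β = 36.1/6.6 = 5.470.
Mean = α/β = 37.1/6.6 = 5.621.
Mean > mode: the posterior has a right tail.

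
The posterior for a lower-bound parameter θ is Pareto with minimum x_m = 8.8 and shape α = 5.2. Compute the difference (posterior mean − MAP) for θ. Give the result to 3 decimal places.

The Pareto density is strictly decreasing on [x_m, ∞), so the mode is x_m = 8.800.
Mean = α·x_m/(α−1) = 5.2·8.8/4.2 = 10.895.
Difference = 10.895 − 8.800 = 2.095.

2.095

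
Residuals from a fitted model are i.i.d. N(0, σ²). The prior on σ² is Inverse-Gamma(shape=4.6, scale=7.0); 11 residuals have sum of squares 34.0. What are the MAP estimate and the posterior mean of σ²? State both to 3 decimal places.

Posterior: Inverse-Gamma(shape = 4.6+11/2 = 10.1, scale = 7.0+34.0/2 = 24.0).
Mode = β/(α+1) = 24.0/11.1 = 2.162.
Mean = β/(α−1) = 24.0/9.1 = 2.637.

MAP estimate = 2.162, posterior mean = 2.637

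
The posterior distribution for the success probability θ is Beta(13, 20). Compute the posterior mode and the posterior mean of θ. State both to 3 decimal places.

Mode = (13−1)/(13+20−2) = 12/31 = 0.387.
Mean = 13/(13+20) = 13/33 = 0.394.
Mean > mode: the posterior has a right tail.

posterior mode = 0.387, posterior mean = 0.394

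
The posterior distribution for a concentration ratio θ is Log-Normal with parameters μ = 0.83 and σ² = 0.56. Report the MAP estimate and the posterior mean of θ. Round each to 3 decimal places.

Mode = exp(μ − σ²) = exp(0.27) = 1.310.
Mean = exp(μ + σ²/2) = exp(1.110) = 3.034.
The mean is pulled above the mode by the posterior's right skew.

θ_MAP = 1.310, E[θ|data] = 3.034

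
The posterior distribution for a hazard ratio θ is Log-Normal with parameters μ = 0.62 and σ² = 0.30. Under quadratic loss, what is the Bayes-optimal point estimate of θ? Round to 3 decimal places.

2.160

Mode = exp(μ − σ²) = exp(0.32) = 1.377.
Mean = exp(μ + σ²/2) = exp(0.770) = 2.160.
Quadratic loss ⇒ the optimal estimator is the posterior mean.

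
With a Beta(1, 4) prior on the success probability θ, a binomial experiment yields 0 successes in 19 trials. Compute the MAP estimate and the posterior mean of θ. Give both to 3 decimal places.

MAP estimate = 0.000, posterior mean = 0.042

Posterior: Beta(1+0, 4+19) = Beta(1, 23).
Since α = 1 ≤ 1 and β > 1, the Beta density is monotone decreasing on [0,1]; the mode is at 0.
Mean = 1/(1+23) = 0.042.
The mean is pulled above the mode by the posterior's right skew.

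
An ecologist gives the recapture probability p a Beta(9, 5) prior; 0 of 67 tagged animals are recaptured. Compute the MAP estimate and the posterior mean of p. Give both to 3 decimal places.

Posterior: Beta(9+0, 5+67) = Beta(9, 72).
Mode = (9−1)/(9+72−2) = 8/79 = 0.101.
Mean = 9/(9+72) = 9/81 = 0.111.

p_MAP = 0.101, E[p|data] = 0.111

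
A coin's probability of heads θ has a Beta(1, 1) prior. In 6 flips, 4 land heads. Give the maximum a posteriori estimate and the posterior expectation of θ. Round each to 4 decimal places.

MAP = 0.6667; posterior mean = 0.6250

Posterior: Beta(1+4, 1+2) = Beta(5, 3).
Mode = (5−1)/(5+3−2) = 4/6 = 0.6667.
With a flat prior the MAP equals the MLE, 4/6.
Mean = 5/(5+3) = 5/8 = 0.6250.
Mode > mean: the posterior has a left tail.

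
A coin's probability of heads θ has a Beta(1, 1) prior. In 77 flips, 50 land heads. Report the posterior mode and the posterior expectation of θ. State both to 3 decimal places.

MAP = 0.649; posterior mean = 0.646

Posterior: Beta(1+50, 1+27) = Beta(51, 28).
Mode = (51−1)/(51+28−2) = 50/77 = 0.649.
With a flat prior the MAP equals the MLE, 50/77.
Mean = 51/(51+28) = 51/79 = 0.646.
The mean is pulled below the mode by the posterior's left skew.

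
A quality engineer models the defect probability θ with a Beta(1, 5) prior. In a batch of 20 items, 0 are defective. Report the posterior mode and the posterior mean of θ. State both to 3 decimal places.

Posterior: Beta(1+0, 5+20) = Beta(1, 25).
Since α = 1 ≤ 1 and β > 1, the Beta density is monotone decreasing on [0,1]; the mode is at 0.
Mean = 1/(1+25) = 0.038.

MAP: 0.000. Posterior mean: 0.038.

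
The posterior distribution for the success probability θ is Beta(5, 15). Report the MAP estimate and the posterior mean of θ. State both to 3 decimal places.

Mode = (5−1)/(5+15−2) = 4/18 = 0.222.
Mean = 5/(5+15) = 5/20 = 0.250.

MAP = 0.222, posterior mean = 0.250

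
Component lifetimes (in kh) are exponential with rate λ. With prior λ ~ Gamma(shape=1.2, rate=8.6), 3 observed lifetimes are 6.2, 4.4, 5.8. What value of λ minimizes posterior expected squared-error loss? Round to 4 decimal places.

Σ times = 16.4. Posterior: Gamma(shape = 1.2+3 = 4.2, rate = 8.6+16.4 = 25.0).
Mode = (α−1)/β = 3.2/25.0 = 0.1280.
Mean = α/β = 4.2/25.0 = 0.1680.
Squared-error loss ⇒ the optimal estimator is the posterior mean.

0.1680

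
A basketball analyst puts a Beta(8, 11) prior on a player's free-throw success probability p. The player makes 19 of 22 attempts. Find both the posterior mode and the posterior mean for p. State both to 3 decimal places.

Posterior: Beta(8+19, 11+3) = Beta(27, 14).
Mode = (27−1)/(27+14−2) = 26/39 = 0.667.
Mean = 27/(27+14) = 27/41 = 0.659.

posterior mode = 0.667, posterior mean = 0.659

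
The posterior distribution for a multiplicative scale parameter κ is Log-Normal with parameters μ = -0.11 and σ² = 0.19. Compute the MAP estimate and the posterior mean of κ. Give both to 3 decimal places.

Mode = exp(μ − σ²) = exp(-0.30) = 0.741.
Mean = exp(μ + σ²/2) = exp(-0.015) = 0.985.

MAP estimate = 0.741, posterior mean = 0.985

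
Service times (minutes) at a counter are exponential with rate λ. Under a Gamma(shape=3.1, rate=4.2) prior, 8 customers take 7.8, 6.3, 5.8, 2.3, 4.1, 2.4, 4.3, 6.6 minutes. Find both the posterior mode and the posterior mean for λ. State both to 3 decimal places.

Σ times = 39.6. Posterior: Gamma(shape = 3.1+8 = 11.1, rate = 4.2+39.6 = 43.8).
Mode = (α−1)/β = 10.1/43.8 = 0.231.
Mean = α/β = 11.1/43.8 = 0.253.

posterior mode = 0.231, posterior mean = 0.253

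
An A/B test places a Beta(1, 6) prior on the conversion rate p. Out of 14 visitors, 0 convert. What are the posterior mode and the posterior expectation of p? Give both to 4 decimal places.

Posterior: Beta(1+0, 6+14) = Beta(1, 20).
Since α = 1 ≤ 1 and β > 1, the Beta density is monotone decreasing on [0,1]; the mode is at 0.
Mean = 1/(1+20) = 0.0476.

MAP = 0.0000, posterior mean = 0.0476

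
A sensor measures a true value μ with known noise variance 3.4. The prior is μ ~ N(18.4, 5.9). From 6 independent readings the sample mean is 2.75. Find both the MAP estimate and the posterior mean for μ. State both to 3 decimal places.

MAP: 4.121. Posterior mean: 4.121.

Posterior for μ is Normal. Precision-weighted mean: (1/5.9·18.4 + 6/3.4·2.75) / (1/5.9 + 6/3.4) = 4.121.
A Normal posterior is symmetric, so mode = mean.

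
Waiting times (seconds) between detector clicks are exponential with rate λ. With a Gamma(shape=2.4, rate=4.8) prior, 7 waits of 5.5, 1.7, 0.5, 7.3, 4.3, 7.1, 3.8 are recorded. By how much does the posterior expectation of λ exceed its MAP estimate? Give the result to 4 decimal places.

0.0286

Σ times = 30.2. Posterior: Gamma(shape = 2.4+7 = 9.4, rate = 4.8+30.2 = 35.0).
Mode = (α−1)/β = 8.4/35.0 = 0.2400.
Mean = α/β = 9.4/35.0 = 0.2686.
Difference = 0.2686 − 0.2400 = 0.0286.
The mean is pulled above the mode by the posterior's right skew.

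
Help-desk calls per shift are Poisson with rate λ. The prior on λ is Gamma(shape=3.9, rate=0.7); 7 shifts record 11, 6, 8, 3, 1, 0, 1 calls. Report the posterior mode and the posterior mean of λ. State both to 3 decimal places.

posterior mode = 4.273, posterior mean = 4.403

Σ counts = 30. Posterior: Gamma(shape = 3.9+30 = 33.9, rate = 0.7+7 = 7.7).
Mode = (α−1)/β = 32.9/7.7 = 4.273.
Mean = α/β = 33.9/7.7 = 4.403.
The mean is pulled above the mode by the posterior's right skew.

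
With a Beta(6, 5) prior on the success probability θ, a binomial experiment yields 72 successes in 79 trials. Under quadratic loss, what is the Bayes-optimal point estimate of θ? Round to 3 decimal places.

Posterior: Beta(6+72, 5+7) = Beta(78, 12).
Mode = (78−1)/(78+12−2) = 77/88 = 0.875.
Mean = 78/(78+12) = 78/90 = 0.867.
Quadratic loss ⇒ the optimal estimator is the posterior mean.

0.867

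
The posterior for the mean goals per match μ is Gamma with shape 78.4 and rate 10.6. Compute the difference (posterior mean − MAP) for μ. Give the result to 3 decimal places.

0.094

Mode = (α−1)/β = 77.4/10.6 = 7.302.
Mean = α/β = 78.4/10.6 = 7.396.
Difference = 7.396 − 7.302 = 0.094.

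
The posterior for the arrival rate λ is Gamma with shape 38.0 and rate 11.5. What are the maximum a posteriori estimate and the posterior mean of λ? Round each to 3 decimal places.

maximum a posteriori estimate = 3.217, posterior mean = 3.304

Mode = (α−1)/β = 37.0/11.5 = 3.217.
Mean = α/β = 38.0/11.5 = 3.304.
Right-skewed posterior ⇒ mode < mean.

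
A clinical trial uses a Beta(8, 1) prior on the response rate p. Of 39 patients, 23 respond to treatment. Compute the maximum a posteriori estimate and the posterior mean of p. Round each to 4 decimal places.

Posterior: Beta(8+23, 1+16) = Beta(31, 17).
Mode = (31−1)/(31+17−2) = 30/46 = 0.6522.
Mean = 31/(31+17) = 31/48 = 0.6458.
Mode > mean: the posterior has a left tail.

maximum a posteriori estimate = 0.6522, posterior mean = 0.6458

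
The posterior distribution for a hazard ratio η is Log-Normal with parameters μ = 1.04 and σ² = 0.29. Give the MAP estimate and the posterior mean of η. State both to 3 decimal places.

Mode = exp(μ − σ²) = exp(0.75) = 2.117.
Mean = exp(μ + σ²/2) = exp(1.185) = 3.271.

η_MAP = 2.117, E[η|data] = 3.271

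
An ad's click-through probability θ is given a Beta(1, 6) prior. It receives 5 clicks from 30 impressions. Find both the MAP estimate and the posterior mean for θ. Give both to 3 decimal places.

MAP: 0.143. Posterior mean: 0.162.

Posterior: Beta(1+5, 6+25) = Beta(6, 31).
Mode = (6−1)/(6+31−2) = 5/35 = 0.143.
Mean = 6/(6+31) = 6/37 = 0.162.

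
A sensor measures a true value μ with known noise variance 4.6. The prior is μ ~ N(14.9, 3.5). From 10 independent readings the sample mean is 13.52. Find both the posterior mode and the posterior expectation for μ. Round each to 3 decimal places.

MAP = 13.680; posterior mean = 13.680

Posterior for μ is Normal. Precision-weighted mean: (1/3.5·14.9 + 10/4.6·13.52) / (1/3.5 + 10/4.6) = 13.680.
A Normal posterior is symmetric, so mode = mean.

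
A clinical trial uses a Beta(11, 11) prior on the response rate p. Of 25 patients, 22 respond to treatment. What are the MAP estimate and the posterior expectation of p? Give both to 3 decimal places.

Posterior: Beta(11+22, 11+3) = Beta(33, 14).
Mode = (33−1)/(33+14−2) = 32/45 = 0.711.
Mean = 33/(33+14) = 33/47 = 0.702.

MAP = 0.711; posterior mean = 0.702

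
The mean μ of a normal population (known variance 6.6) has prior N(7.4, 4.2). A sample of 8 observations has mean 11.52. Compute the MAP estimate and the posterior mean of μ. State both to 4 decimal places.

Posterior for μ is Normal. Precision-weighted mean: (1/4.2·7.4 + 8/6.6·11.52) / (1/4.2 + 8/6.6) = 10.8436.
A Normal posterior is symmetric, so mode = mean.

MAP = 10.8436, posterior mean = 10.8436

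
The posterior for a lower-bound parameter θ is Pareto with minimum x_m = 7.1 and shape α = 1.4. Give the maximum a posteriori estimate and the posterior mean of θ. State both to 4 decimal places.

MAP = 7.1000; posterior mean = 24.8500

The Pareto density is strictly decreasing on [x_m, ∞), so the mode is x_m = 7.1000.
Mean = α·x_m/(α−1) = 1.4·7.1/0.4 = 24.8500.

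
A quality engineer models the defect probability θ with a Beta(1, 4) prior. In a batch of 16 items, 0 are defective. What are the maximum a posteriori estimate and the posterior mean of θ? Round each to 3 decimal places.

Posterior: Beta(1+0, 4+16) = Beta(1, 20).
Since α = 1 ≤ 1 and β > 1, the Beta density is monotone decreasing on [0,1]; the mode is at 0.
Mean = 1/(1+20) = 0.048.

θ_MAP = 0.000, E[θ|data] = 0.048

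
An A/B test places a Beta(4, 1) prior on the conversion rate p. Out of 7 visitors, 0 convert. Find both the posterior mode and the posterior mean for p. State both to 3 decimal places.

Posterior: Beta(4+0, 1+7) = Beta(4, 8).
Mode = (4−1)/(4+8−2) = 3/10 = 0.300.
Mean = 4/(4+8) = 4/12 = 0.333.
The posterior is right-skewed, so the mean exceeds the mode.

p_MAP = 0.300, E[p|data] = 0.333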